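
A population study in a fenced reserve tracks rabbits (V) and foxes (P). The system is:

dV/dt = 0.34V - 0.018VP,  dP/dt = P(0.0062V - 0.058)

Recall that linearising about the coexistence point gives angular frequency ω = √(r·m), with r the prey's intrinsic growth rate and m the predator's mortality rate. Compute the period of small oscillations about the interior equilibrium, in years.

Here r = 0.34 and m = 0.058, so r·m = 0.0197.
ω = √0.0197 = 0.14 per year, hence T = 2π/ω ≈ 44.7 years.

T ≈ 44.7 years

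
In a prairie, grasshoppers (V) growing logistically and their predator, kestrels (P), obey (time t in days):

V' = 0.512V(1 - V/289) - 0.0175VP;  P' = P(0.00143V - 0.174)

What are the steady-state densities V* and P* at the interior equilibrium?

From dP/dt = 0 with P > 0: 0.00143V* = 0.174, so V* = 122.
Substitute into dV/dt = 0: 0.512(1 - 122/289) = 0.0175P*.
The bracket is 0.579, giving P* = 0.296/0.0175 = 16.9.

V* ≈ 122, P* ≈ 16.9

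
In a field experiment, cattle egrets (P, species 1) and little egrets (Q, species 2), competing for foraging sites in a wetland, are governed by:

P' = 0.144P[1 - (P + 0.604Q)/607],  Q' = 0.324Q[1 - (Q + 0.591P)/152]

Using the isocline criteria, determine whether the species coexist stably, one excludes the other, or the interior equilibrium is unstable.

species 1 excludes species 2

Compare the nullcline intercepts: K1/α12 = 607/0.604 = 1000 > K2 = 152; K2/α21 = 152/0.591 = 257 < K1 = 607.
Since the inequalities point opposite ways, species 1 can invade but species 2 cannot.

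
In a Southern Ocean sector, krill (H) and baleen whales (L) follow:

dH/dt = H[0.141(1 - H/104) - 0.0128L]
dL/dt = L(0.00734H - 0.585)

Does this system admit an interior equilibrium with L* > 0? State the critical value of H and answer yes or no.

Threshold H = 79.7; K > 79.7, so yes, the predator persists.

The predator equation gives dL/dt > 0 only when H > 0.585/0.00734 = 79.7.
Without the predator, H → K = 104. Since 104 > 79.7, the predator can invade and persist.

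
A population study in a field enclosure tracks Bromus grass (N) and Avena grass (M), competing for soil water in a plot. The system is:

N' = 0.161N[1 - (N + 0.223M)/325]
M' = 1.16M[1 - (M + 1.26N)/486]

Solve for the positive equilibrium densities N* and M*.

Setting both brackets to zero gives the nullclines N + 0.223M = 325 and 1.26N + M = 486.
Substituting M = 486 - 1.26N into the first: N(1 - 0.223·1.26) = 325 - 0.223·486.
So N* = 217/0.719 = 301, and then M* = 486 - 1.26·301 = 106.

N* ≈ 301, M* ≈ 106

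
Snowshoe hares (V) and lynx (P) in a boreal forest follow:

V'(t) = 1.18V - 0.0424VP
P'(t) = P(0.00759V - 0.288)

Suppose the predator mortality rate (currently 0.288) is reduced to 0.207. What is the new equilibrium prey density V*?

V* ≈ 27.3

At the interior fixed point, setting dP/dt = 0 with P > 0 fixes V* = (predator death rate)/(VP coefficient) — independent of the other coefficients.
With the change, V* = 0.207/0.00759 = 27.3; it falls from 37.9.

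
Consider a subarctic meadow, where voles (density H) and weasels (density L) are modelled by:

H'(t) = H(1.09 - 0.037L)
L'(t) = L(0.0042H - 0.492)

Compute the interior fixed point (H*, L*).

H* ≈ 117, L* ≈ 29.5

Set dL/dt = 0 with L > 0: 0.0042H - 0.492 = 0, so H* = 0.492/0.0042 = 117.
Set dH/dt = 0 with H > 0: 1.09 - 0.037L = 0, so L* = 1.09/0.037 = 29.5.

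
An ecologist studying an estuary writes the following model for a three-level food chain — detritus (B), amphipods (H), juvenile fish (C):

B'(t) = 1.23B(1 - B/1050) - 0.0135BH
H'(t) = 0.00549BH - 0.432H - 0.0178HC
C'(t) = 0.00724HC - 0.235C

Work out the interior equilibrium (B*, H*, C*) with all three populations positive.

From dC/dt = 0: 0.00724H* = 0.235, so H* = 32.5.
From dB/dt = 0: 1.23(1 - B*/1050) = 0.0135·32.5, giving B* = 1050·(1 - 0.356) = 676.
From dH/dt = 0: 0.00549·676 - 0.432 = 0.0178C*, so C* = 3.28/0.0178 = 184.

B* ≈ 676, H* ≈ 32.5, C* ≈ 184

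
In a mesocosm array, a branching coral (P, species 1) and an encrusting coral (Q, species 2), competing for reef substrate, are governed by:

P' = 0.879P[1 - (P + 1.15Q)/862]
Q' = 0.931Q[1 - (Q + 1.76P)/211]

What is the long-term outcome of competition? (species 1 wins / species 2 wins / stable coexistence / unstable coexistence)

species 1 excludes species 2

Compare the nullcline intercepts: K1/α12 = 862/1.15 = 750 > K2 = 211; K2/α21 = 211/1.76 = 120 < K1 = 862.
Since the inequalities point opposite ways, species 1 can invade but species 2 cannot.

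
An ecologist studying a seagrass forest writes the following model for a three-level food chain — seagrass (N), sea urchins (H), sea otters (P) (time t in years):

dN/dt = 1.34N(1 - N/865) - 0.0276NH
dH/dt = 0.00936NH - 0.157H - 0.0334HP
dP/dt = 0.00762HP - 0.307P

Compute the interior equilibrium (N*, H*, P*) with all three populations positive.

N* ≈ 147, H* ≈ 40.3, P* ≈ 36.6

From dP/dt = 0: 0.00762H* = 0.307, so H* = 40.3.
From dN/dt = 0: 1.34(1 - N*/865) = 0.0276·40.3, giving N* = 865·(1 - 0.83) = 147.
From dH/dt = 0: 0.00936·147 - 0.157 = 0.0334P*, so P* = 1.22/0.0334 = 36.6.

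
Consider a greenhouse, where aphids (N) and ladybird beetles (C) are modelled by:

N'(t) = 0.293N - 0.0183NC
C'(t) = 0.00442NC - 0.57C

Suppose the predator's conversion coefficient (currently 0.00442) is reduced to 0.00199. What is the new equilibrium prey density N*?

N* ≈ 286

At the interior fixed point, setting dC/dt = 0 with C > 0 fixes N* = (predator death rate)/(NC coefficient) — independent of the other coefficients.
With the change, N* = 0.57/0.00199 = 286; it rises from 129.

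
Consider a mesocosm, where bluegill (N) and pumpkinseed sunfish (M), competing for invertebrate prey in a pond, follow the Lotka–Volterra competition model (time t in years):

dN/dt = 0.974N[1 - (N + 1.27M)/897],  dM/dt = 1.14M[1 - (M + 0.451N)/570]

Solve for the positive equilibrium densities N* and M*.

Setting both brackets to zero gives the nullclines N + 1.27M = 897 and 0.451N + M = 570.
Substituting M = 570 - 0.451N into the first: N(1 - 1.27·0.451) = 897 - 1.27·570.
So N* = 173/0.427 = 405, and then M* = 570 - 0.451·405 = 387.

N* ≈ 405, M* ≈ 387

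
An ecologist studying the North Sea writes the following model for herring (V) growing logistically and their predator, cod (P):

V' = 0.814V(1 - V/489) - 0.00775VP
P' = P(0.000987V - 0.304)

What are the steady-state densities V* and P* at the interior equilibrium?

V* ≈ 308, P* ≈ 38.9

From dP/dt = 0 with P > 0: 0.000987V* = 0.304, so V* = 308.
Substitute into dV/dt = 0: 0.814(1 - 308/489) = 0.00775P*.
The bracket is 0.37, giving P* = 0.301/0.00775 = 38.9.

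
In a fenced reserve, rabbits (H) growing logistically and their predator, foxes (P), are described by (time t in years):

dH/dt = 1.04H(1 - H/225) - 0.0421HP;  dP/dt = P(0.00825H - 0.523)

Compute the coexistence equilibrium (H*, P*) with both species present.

H* ≈ 63.4, P* ≈ 17.7

From dP/dt = 0 with P > 0: 0.00825H* = 0.523, so H* = 63.4.
Substitute into dH/dt = 0: 1.04(1 - 63.4/225) = 0.0421P*.
The bracket is 0.718, giving P* = 0.747/0.0421 = 17.7.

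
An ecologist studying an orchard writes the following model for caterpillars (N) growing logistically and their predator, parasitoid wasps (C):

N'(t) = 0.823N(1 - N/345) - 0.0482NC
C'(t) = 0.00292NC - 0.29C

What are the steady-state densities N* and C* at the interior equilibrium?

N* ≈ 99.3, C* ≈ 12.2

From dC/dt = 0 with C > 0: 0.00292N* = 0.29, so N* = 99.3.
Substitute into dN/dt = 0: 0.823(1 - 99.3/345) = 0.0482C*.
The bracket is 0.712, giving C* = 0.586/0.0482 = 12.2.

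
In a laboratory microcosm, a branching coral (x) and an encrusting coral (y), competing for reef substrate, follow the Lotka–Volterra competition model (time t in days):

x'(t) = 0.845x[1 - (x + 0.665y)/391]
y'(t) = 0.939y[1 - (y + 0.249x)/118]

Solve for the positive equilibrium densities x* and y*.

x* ≈ 375, y* ≈ 24.7

Setting both brackets to zero gives the nullclines x + 0.665y = 391 and 0.249x + y = 118.
Substituting y = 118 - 0.249x into the first: x(1 - 0.665·0.249) = 391 - 0.665·118.
So x* = 313/0.834 = 375, and then y* = 118 - 0.249·375 = 24.7.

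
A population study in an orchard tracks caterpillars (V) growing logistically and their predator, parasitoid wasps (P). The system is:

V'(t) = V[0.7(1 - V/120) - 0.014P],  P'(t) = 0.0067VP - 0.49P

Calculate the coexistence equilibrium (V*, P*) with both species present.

From dP/dt = 0 with P > 0: 0.0067V* = 0.49, so V* = 73.1.
Substitute into dV/dt = 0: 0.7(1 - 73.1/120) = 0.014P*.
The bracket is 0.391, giving P* = 0.273/0.014 = 19.5.

V* ≈ 73.1, P* ≈ 19.5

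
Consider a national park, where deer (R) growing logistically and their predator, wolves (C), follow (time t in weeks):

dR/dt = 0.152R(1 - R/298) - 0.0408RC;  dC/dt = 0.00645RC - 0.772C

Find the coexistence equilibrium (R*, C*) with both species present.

R* ≈ 120, C* ≈ 2.23

From dC/dt = 0 with C > 0: 0.00645R* = 0.772, so R* = 120.
Substitute into dR/dt = 0: 0.152(1 - 120/298) = 0.0408C*.
The bracket is 0.598, giving C* = 0.091/0.0408 = 2.23.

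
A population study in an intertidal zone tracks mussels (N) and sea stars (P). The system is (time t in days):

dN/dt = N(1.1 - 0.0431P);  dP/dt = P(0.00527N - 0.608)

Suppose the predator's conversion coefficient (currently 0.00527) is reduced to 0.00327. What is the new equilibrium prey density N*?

At the interior fixed point, setting dP/dt = 0 with P > 0 fixes N* = (predator death rate)/(NP coefficient) — independent of the other coefficients.
With the change, N* = 0.608/0.00327 = 186; it rises from 115.

N* ≈ 186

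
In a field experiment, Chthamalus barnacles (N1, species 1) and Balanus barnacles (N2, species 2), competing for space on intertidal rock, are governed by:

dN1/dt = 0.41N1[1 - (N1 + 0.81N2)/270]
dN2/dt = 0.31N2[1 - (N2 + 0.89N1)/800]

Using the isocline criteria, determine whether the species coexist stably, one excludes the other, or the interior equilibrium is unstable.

Compare the nullcline intercepts: K1/α12 = 270/0.81 = 333 < K2 = 800; K2/α21 = 800/0.89 = 899 > K1 = 270.
Since the inequalities point opposite ways, species 2 can invade but species 1 cannot.

species 2 excludes species 1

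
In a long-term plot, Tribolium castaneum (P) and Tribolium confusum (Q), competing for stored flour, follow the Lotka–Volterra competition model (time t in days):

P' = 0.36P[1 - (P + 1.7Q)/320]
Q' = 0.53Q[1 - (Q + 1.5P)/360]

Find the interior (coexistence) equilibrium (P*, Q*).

Setting both brackets to zero gives the nullclines P + 1.7Q = 320 and 1.5P + Q = 360.
Substituting Q = 360 - 1.5P into the first: P(1 - 1.7·1.5) = 320 - 1.7·360.
So P* = -292/-1.55 = 188, and then Q* = 360 - 1.5·188 = 77.4.

P* ≈ 188, Q* ≈ 77.4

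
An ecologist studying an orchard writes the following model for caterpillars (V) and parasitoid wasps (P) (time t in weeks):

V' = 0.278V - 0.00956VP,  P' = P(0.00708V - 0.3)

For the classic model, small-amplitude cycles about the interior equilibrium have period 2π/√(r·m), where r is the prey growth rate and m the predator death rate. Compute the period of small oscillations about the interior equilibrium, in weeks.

T ≈ 21.8 weeks

Here r = 0.278 and m = 0.3, so r·m = 0.0834.
ω = √0.0834 = 0.289 per week, hence T = 2π/ω ≈ 21.8 weeks.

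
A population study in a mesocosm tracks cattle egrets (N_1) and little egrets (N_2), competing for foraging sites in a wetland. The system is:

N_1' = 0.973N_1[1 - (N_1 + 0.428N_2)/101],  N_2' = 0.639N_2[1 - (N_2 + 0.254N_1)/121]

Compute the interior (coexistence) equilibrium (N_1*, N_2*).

N_1* ≈ 55.2, N_2* ≈ 107

Setting both brackets to zero gives the nullclines N_1 + 0.428N_2 = 101 and 0.254N_1 + N_2 = 121.
Substituting N_2 = 121 - 0.254N_1 into the first: N_1(1 - 0.428·0.254) = 101 - 0.428·121.
So N_1* = 49.2/0.891 = 55.2, and then N_2* = 121 - 0.254·55.2 = 107.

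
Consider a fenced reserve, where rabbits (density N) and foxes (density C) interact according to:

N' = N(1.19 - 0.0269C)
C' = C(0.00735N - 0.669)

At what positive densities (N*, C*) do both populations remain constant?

Set dC/dt = 0 with C > 0: 0.00735N - 0.669 = 0, so N* = 0.669/0.00735 = 91.
Set dN/dt = 0 with N > 0: 1.19 - 0.0269C = 0, so C* = 1.19/0.0269 = 44.2.

N* ≈ 91, C* ≈ 44.2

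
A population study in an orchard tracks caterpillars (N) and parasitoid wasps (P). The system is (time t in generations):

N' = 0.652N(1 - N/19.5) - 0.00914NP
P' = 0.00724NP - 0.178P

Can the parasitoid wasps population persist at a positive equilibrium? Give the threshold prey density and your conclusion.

Threshold N = 24.6; K < 24.6, so no, the predator goes extinct.

The predator equation gives dP/dt > 0 only when N > 0.178/0.00724 = 24.6.
Without the predator, N → K = 19.5. Since 19.5 < 24.6, the predator cannot invade.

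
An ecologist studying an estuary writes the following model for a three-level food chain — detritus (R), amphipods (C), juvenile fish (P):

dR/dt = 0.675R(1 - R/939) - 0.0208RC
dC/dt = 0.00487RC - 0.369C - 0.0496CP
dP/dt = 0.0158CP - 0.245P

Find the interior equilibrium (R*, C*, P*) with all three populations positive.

R* ≈ 490, C* ≈ 15.5, P* ≈ 40.7

From dP/dt = 0: 0.0158C* = 0.245, so C* = 15.5.
From dR/dt = 0: 0.675(1 - R*/939) = 0.0208·15.5, giving R* = 939·(1 - 0.478) = 490.
From dC/dt = 0: 0.00487·490 - 0.369 = 0.0496P*, so P* = 2.02/0.0496 = 40.7.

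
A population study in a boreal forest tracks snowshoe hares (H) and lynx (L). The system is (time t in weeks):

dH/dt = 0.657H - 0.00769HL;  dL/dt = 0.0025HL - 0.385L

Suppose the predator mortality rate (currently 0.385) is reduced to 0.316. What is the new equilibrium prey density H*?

H* ≈ 126

At the interior fixed point, setting dL/dt = 0 with L > 0 fixes H* = (predator death rate)/(HL coefficient) — independent of the other coefficients.
With the change, H* = 0.316/0.0025 = 126; it falls from 154.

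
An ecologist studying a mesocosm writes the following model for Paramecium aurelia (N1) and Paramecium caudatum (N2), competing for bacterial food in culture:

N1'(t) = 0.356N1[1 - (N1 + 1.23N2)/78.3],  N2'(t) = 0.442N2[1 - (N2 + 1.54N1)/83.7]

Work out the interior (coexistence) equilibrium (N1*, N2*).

Setting both brackets to zero gives the nullclines N1 + 1.23N2 = 78.3 and 1.54N1 + N2 = 83.7.
Substituting N2 = 83.7 - 1.54N1 into the first: N1(1 - 1.23·1.54) = 78.3 - 1.23·83.7.
So N1* = -24.7/-0.894 = 27.6, and then N2* = 83.7 - 1.54·27.6 = 41.2.

N1* ≈ 27.6, N2* ≈ 41.2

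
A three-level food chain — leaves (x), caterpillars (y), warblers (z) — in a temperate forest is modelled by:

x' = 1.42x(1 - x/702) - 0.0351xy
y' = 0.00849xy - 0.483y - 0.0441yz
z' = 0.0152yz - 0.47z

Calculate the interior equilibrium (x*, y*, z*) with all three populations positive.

x* ≈ 165, y* ≈ 30.9, z* ≈ 20.9

From dz/dt = 0: 0.0152y* = 0.47, so y* = 30.9.
From dx/dt = 0: 1.42(1 - x*/702) = 0.0351·30.9, giving x* = 702·(1 - 0.764) = 165.
From dy/dt = 0: 0.00849·165 - 0.483 = 0.0441z*, so z* = 0.922/0.0441 = 20.9.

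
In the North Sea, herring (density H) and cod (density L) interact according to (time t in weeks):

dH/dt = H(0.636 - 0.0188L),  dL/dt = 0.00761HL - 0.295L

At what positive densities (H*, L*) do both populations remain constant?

H* ≈ 38.8, L* ≈ 33.8

Set dL/dt = 0 with L > 0: 0.00761H - 0.295 = 0, so H* = 0.295/0.00761 = 38.8.
Set dH/dt = 0 with H > 0: 0.636 - 0.0188L = 0, so L* = 0.636/0.0188 = 33.8.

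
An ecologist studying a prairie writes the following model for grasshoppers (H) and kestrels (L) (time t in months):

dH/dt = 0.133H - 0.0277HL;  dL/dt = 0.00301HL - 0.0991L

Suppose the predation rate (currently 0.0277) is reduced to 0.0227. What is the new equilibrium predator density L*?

At the interior fixed point, setting dH/dt = 0 with H > 0 fixes L* = (prey growth rate)/(HL coefficient) — independent of the other coefficients.
With the change, L* = 0.133/0.0227 = 5.86; it rises from 4.8.

L* ≈ 5.86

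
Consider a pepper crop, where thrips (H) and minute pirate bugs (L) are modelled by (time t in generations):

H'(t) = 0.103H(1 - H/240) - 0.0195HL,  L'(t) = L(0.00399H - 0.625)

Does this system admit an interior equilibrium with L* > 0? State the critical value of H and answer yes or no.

Threshold H = 157; K > 157, so yes, the predator persists.

The predator equation gives dL/dt > 0 only when H > 0.625/0.00399 = 157.
Without the predator, H → K = 240. Since 240 > 157, the predator can invade and persist.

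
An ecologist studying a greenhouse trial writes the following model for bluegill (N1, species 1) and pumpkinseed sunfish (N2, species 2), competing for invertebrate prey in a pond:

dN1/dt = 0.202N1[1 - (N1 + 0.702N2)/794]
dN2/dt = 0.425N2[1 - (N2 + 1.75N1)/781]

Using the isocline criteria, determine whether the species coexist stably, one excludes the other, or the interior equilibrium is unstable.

Compare the nullcline intercepts: K1/α12 = 794/0.702 = 1130 > K2 = 781; K2/α21 = 781/1.75 = 446 < K1 = 794.
Since the inequalities point opposite ways, species 1 can invade but species 2 cannot.

species 1 excludes species 2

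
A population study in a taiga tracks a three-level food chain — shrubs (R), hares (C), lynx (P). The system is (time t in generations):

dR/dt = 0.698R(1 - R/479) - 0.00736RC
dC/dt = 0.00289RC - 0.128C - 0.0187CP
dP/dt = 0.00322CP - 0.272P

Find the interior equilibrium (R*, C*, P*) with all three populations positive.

R* ≈ 52.4, C* ≈ 84.5, P* ≈ 1.25

From dP/dt = 0: 0.00322C* = 0.272, so C* = 84.5.
From dR/dt = 0: 0.698(1 - R*/479) = 0.00736·84.5, giving R* = 479·(1 - 0.891) = 52.4.
From dC/dt = 0: 0.00289·52.4 - 0.128 = 0.0187P*, so P* = 0.0233/0.0187 = 1.25.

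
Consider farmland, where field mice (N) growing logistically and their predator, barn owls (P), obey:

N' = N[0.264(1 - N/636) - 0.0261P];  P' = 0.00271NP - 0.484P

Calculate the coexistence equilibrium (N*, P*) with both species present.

N* ≈ 179, P* ≈ 7.27

From dP/dt = 0 with P > 0: 0.00271N* = 0.484, so N* = 179.
Substitute into dN/dt = 0: 0.264(1 - 179/636) = 0.0261P*.
The bracket is 0.719, giving P* = 0.19/0.0261 = 7.27.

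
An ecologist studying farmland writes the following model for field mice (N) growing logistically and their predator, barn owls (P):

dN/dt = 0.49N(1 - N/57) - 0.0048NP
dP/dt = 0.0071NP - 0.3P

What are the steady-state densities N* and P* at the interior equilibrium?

From dP/dt = 0 with P > 0: 0.0071N* = 0.3, so N* = 42.3.
Substitute into dN/dt = 0: 0.49(1 - 42.3/57) = 0.0048P*.
The bracket is 0.259, giving P* = 0.127/0.0048 = 26.4.

N* ≈ 42.3, P* ≈ 26.4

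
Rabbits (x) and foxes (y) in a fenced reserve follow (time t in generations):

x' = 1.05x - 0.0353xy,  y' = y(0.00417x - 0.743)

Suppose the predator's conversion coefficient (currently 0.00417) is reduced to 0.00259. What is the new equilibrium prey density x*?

At the interior fixed point, setting dy/dt = 0 with y > 0 fixes x* = (predator death rate)/(xy coefficient) — independent of the other coefficients.
With the change, x* = 0.743/0.00259 = 287; it rises from 178.

x* ≈ 287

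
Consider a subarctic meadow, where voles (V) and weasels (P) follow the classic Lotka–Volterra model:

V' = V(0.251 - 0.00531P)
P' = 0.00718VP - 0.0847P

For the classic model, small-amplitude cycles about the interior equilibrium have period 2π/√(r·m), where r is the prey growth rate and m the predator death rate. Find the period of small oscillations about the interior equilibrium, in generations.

T ≈ 43.1 generations

Here r = 0.251 and m = 0.0847, so r·m = 0.0213.
ω = √0.0213 = 0.146 per generation, hence T = 2π/ω ≈ 43.1 generations.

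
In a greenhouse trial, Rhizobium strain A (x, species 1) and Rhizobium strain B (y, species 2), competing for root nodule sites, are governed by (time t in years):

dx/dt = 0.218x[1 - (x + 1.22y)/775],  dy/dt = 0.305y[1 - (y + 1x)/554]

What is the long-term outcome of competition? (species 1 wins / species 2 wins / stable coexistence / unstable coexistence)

Compare the nullcline intercepts: K1/α12 = 775/1.22 = 635 > K2 = 554; K2/α21 = 554/1 = 554 < K1 = 775.
Since the inequalities point opposite ways, species 1 can invade but species 2 cannot.

species 1 excludes species 2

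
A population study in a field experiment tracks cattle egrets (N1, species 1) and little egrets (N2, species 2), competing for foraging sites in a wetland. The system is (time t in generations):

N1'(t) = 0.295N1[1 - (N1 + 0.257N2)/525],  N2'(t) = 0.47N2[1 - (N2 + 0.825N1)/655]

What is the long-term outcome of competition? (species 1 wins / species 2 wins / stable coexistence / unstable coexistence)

stable coexistence

Compare the nullcline intercepts: K1/α12 = 525/0.257 = 2040 > K2 = 655; K2/α21 = 655/0.825 = 794 > K1 = 525.
Since both inequalities hold, each species can invade when rare, so the interior equilibrium is stable.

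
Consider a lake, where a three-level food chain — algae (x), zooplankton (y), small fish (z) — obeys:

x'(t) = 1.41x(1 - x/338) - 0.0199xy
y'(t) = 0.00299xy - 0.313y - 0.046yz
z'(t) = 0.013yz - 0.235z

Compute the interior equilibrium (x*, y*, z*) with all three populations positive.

From dz/dt = 0: 0.013y* = 0.235, so y* = 18.1.
From dx/dt = 0: 1.41(1 - x*/338) = 0.0199·18.1, giving x* = 338·(1 - 0.255) = 252.
From dy/dt = 0: 0.00299·252 - 0.313 = 0.046z*, so z* = 0.44/0.046 = 9.56.

x* ≈ 252, y* ≈ 18.1, z* ≈ 9.56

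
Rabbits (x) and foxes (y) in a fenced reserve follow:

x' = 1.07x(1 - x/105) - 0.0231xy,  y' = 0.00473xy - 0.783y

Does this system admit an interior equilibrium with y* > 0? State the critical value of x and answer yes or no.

Threshold x = 166; K < 166, so no, the predator goes extinct.

The predator equation gives dy/dt > 0 only when x > 0.783/0.00473 = 166.
Without the predator, x → K = 105. Since 105 < 166, the predator cannot invade.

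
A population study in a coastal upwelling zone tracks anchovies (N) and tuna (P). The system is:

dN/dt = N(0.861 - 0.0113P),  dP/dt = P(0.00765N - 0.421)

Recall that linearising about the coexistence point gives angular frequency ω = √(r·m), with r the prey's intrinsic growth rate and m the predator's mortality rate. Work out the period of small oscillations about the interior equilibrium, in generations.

T ≈ 10.4 generations

Here r = 0.861 and m = 0.421, so r·m = 0.362.
ω = √0.362 = 0.602 per generation, hence T = 2π/ω ≈ 10.4 generations.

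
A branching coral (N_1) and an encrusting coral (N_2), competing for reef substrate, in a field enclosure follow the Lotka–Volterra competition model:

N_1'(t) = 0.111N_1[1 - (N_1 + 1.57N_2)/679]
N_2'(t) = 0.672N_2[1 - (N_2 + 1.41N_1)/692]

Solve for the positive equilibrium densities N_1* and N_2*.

Setting both brackets to zero gives the nullclines N_1 + 1.57N_2 = 679 and 1.41N_1 + N_2 = 692.
Substituting N_2 = 692 - 1.41N_1 into the first: N_1(1 - 1.57·1.41) = 679 - 1.57·692.
So N_1* = -407/-1.21 = 336, and then N_2* = 692 - 1.41·336 = 219.

N_1* ≈ 336, N_2* ≈ 219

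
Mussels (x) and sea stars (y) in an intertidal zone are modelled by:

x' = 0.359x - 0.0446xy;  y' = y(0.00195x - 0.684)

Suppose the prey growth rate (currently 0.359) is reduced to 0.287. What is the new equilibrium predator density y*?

y* ≈ 6.43

At the interior fixed point, setting dx/dt = 0 with x > 0 fixes y* = (prey growth rate)/(xy coefficient) — independent of the other coefficients.
With the change, y* = 0.287/0.0446 = 6.43; it falls from 8.05.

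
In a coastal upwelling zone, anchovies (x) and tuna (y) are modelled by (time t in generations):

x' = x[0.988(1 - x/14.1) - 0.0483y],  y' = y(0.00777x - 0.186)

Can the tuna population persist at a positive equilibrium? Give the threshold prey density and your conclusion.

The predator equation gives dy/dt > 0 only when x > 0.186/0.00777 = 23.9.
Without the predator, x → K = 14.1. Since 14.1 < 23.9, the predator cannot invade.

Threshold x = 23.9; K < 23.9, so no, the predator goes extinct.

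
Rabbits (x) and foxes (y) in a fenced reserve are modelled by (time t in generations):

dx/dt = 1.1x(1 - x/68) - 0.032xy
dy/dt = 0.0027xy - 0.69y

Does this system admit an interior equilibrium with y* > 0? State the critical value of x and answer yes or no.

Threshold x = 256; K < 256, so no, the predator goes extinct.

The predator equation gives dy/dt > 0 only when x > 0.69/0.0027 = 256.
Without the predator, x → K = 68. Since 68 < 256, the predator cannot invade.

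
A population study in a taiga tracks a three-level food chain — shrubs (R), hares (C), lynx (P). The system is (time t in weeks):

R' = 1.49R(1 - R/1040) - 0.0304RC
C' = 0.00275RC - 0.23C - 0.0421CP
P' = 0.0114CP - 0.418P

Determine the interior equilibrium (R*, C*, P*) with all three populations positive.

R* ≈ 262, C* ≈ 36.7, P* ≈ 11.6

From dP/dt = 0: 0.0114C* = 0.418, so C* = 36.7.
From dR/dt = 0: 1.49(1 - R*/1040) = 0.0304·36.7, giving R* = 1040·(1 - 0.748) = 262.
From dC/dt = 0: 0.00275·262 - 0.23 = 0.0421P*, so P* = 0.49/0.0421 = 11.6.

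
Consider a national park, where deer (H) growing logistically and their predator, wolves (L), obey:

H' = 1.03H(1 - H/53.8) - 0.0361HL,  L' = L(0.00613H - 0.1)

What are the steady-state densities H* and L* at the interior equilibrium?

From dL/dt = 0 with L > 0: 0.00613H* = 0.1, so H* = 16.3.
Substitute into dH/dt = 0: 1.03(1 - 16.3/53.8) = 0.0361L*.
The bracket is 0.697, giving L* = 0.718/0.0361 = 19.9.

H* ≈ 16.3, L* ≈ 19.9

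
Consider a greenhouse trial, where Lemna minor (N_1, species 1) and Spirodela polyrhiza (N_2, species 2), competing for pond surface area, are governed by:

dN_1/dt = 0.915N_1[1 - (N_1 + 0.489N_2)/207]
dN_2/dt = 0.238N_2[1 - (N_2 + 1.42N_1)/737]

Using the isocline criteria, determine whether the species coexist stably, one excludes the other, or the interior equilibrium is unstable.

Compare the nullcline intercepts: K1/α12 = 207/0.489 = 423 < K2 = 737; K2/α21 = 737/1.42 = 519 > K1 = 207.
Since the inequalities point opposite ways, species 2 can invade but species 1 cannot.

species 2 excludes species 1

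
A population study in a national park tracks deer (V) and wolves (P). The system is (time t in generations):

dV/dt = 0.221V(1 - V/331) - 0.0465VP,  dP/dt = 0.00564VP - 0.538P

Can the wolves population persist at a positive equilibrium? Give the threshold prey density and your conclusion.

Threshold V = 95.4; K > 95.4, so yes, the predator persists.

The predator equation gives dP/dt > 0 only when V > 0.538/0.00564 = 95.4.
Without the predator, V → K = 331. Since 331 > 95.4, the predator can invade and persist.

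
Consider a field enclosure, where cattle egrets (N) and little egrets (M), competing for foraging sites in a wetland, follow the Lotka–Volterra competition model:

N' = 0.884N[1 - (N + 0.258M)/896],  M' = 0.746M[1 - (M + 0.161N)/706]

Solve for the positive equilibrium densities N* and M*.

N* ≈ 745, M* ≈ 586

Setting both brackets to zero gives the nullclines N + 0.258M = 896 and 0.161N + M = 706.
Substituting M = 706 - 0.161N into the first: N(1 - 0.258·0.161) = 896 - 0.258·706.
So N* = 714/0.958 = 745, and then M* = 706 - 0.161·745 = 586.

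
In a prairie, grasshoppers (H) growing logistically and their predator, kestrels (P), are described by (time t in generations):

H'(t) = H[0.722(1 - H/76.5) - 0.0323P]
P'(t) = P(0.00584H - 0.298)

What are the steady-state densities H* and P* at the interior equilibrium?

H* ≈ 51, P* ≈ 7.44

From dP/dt = 0 with P > 0: 0.00584H* = 0.298, so H* = 51.
Substitute into dH/dt = 0: 0.722(1 - 51/76.5) = 0.0323P*.
The bracket is 0.333, giving P* = 0.24/0.0323 = 7.44.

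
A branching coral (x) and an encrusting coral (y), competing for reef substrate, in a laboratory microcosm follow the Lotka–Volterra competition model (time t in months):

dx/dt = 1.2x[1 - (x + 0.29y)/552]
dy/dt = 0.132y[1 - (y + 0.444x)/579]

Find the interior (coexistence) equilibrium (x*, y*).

x* ≈ 441, y* ≈ 383

Setting both brackets to zero gives the nullclines x + 0.29y = 552 and 0.444x + y = 579.
Substituting y = 579 - 0.444x into the first: x(1 - 0.29·0.444) = 552 - 0.29·579.
So x* = 384/0.871 = 441, and then y* = 579 - 0.444·441 = 383.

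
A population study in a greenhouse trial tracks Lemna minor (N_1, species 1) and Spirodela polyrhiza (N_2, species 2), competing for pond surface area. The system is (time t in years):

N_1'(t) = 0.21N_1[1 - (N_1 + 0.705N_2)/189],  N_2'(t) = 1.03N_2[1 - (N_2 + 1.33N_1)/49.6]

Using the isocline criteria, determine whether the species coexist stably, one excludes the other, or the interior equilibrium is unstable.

species 1 excludes species 2

Compare the nullcline intercepts: K1/α12 = 189/0.705 = 268 > K2 = 49.6; K2/α21 = 49.6/1.33 = 37.3 < K1 = 189.
Since the inequalities point opposite ways, species 1 can invade but species 2 cannot.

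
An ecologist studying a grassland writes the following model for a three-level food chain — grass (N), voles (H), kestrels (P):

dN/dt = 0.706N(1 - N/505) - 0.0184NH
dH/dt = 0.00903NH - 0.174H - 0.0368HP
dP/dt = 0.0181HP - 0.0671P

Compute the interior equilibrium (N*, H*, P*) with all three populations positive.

N* ≈ 456, H* ≈ 3.71, P* ≈ 107

From dP/dt = 0: 0.0181H* = 0.0671, so H* = 3.71.
From dN/dt = 0: 0.706(1 - N*/505) = 0.0184·3.71, giving N* = 505·(1 - 0.0966) = 456.
From dH/dt = 0: 0.00903·456 - 0.174 = 0.0368P*, so P* = 3.95/0.0368 = 107.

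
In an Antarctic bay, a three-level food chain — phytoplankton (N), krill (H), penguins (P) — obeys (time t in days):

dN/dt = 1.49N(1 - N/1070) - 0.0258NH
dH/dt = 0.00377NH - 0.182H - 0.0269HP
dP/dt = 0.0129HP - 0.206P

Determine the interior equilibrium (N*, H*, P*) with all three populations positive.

From dP/dt = 0: 0.0129H* = 0.206, so H* = 16.
From dN/dt = 0: 1.49(1 - N*/1070) = 0.0258·16, giving N* = 1070·(1 - 0.277) = 774.
From dH/dt = 0: 0.00377·774 - 0.182 = 0.0269P*, so P* = 2.74/0.0269 = 102.

N* ≈ 774, H* ≈ 16, P* ≈ 102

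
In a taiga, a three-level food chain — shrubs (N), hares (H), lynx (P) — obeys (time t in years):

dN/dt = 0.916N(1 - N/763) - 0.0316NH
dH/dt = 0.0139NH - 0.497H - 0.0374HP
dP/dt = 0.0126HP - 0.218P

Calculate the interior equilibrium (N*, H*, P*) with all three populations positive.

N* ≈ 308, H* ≈ 17.3, P* ≈ 101

From dP/dt = 0: 0.0126H* = 0.218, so H* = 17.3.
From dN/dt = 0: 0.916(1 - N*/763) = 0.0316·17.3, giving N* = 763·(1 - 0.597) = 308.
From dH/dt = 0: 0.0139·308 - 0.497 = 0.0374P*, so P* = 3.78/0.0374 = 101.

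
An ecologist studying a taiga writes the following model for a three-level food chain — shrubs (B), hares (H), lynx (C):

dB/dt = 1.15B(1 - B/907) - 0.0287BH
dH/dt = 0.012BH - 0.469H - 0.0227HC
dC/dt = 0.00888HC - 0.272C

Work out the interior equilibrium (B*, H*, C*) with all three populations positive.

B* ≈ 214, H* ≈ 30.6, C* ≈ 92.3

From dC/dt = 0: 0.00888H* = 0.272, so H* = 30.6.
From dB/dt = 0: 1.15(1 - B*/907) = 0.0287·30.6, giving B* = 907·(1 - 0.764) = 214.
From dH/dt = 0: 0.012·214 - 0.469 = 0.0227C*, so C* = 2.09/0.0227 = 92.3.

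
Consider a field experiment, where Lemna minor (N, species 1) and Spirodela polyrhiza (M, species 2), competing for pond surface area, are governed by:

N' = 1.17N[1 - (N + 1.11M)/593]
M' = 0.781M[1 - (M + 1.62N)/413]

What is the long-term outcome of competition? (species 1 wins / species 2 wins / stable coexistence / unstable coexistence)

Compare the nullcline intercepts: K1/α12 = 593/1.11 = 534 > K2 = 413; K2/α21 = 413/1.62 = 255 < K1 = 593.
Since the inequalities point opposite ways, species 1 can invade but species 2 cannot.

species 1 excludes species 2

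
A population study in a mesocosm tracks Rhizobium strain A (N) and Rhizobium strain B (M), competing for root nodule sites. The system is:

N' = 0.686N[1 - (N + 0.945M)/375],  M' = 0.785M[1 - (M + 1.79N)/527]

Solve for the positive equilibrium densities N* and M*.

Setting both brackets to zero gives the nullclines N + 0.945M = 375 and 1.79N + M = 527.
Substituting M = 527 - 1.79N into the first: N(1 - 0.945·1.79) = 375 - 0.945·527.
So N* = -123/-0.692 = 178, and then M* = 527 - 1.79·178 = 209.

N* ≈ 178, M* ≈ 209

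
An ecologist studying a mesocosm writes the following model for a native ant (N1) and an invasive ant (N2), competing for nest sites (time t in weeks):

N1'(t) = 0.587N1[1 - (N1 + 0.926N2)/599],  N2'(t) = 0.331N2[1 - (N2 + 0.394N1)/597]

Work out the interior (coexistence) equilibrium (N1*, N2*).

N1* ≈ 72.7, N2* ≈ 568

Setting both brackets to zero gives the nullclines N1 + 0.926N2 = 599 and 0.394N1 + N2 = 597.
Substituting N2 = 597 - 0.394N1 into the first: N1(1 - 0.926·0.394) = 599 - 0.926·597.
So N1* = 46.2/0.635 = 72.7, and then N2* = 597 - 0.394·72.7 = 568.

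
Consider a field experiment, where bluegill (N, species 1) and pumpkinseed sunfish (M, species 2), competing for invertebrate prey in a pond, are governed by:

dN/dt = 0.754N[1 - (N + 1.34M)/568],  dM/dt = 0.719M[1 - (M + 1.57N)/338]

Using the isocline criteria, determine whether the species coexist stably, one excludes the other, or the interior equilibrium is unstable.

species 1 excludes species 2

Compare the nullcline intercepts: K1/α12 = 568/1.34 = 424 > K2 = 338; K2/α21 = 338/1.57 = 215 < K1 = 568.
Since the inequalities point opposite ways, species 1 can invade but species 2 cannot.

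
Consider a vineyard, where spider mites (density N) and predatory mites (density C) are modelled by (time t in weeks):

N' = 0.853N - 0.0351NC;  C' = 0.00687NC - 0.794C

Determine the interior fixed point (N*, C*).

N* ≈ 116, C* ≈ 24.3

Set dC/dt = 0 with C > 0: 0.00687N - 0.794 = 0, so N* = 0.794/0.00687 = 116.
Set dN/dt = 0 with N > 0: 0.853 - 0.0351C = 0, so C* = 0.853/0.0351 = 24.3.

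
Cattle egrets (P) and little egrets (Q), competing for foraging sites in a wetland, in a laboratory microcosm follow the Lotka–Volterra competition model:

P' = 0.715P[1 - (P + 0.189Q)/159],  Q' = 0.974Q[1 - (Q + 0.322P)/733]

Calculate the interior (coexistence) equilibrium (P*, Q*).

Setting both brackets to zero gives the nullclines P + 0.189Q = 159 and 0.322P + Q = 733.
Substituting Q = 733 - 0.322P into the first: P(1 - 0.189·0.322) = 159 - 0.189·733.
So P* = 20.5/0.939 = 21.8, and then Q* = 733 - 0.322·21.8 = 726.

P* ≈ 21.8, Q* ≈ 726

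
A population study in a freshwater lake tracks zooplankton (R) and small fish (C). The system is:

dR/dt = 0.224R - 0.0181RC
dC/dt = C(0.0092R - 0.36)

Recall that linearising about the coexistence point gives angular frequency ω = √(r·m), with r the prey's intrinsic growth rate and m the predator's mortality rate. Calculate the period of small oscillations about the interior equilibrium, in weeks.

Here r = 0.224 and m = 0.36, so r·m = 0.0806.
ω = √0.0806 = 0.284 per week, hence T = 2π/ω ≈ 22.1 weeks.

T ≈ 22.1 weeks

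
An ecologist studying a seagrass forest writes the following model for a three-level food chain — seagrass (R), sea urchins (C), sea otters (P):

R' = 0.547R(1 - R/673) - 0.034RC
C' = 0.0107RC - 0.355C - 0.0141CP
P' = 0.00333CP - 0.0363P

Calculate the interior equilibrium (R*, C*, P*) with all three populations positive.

From dP/dt = 0: 0.00333C* = 0.0363, so C* = 10.9.
From dR/dt = 0: 0.547(1 - R*/673) = 0.034·10.9, giving R* = 673·(1 - 0.678) = 217.
From dC/dt = 0: 0.0107·217 - 0.355 = 0.0141P*, so P* = 1.97/0.0141 = 139.

R* ≈ 217, C* ≈ 10.9, P* ≈ 139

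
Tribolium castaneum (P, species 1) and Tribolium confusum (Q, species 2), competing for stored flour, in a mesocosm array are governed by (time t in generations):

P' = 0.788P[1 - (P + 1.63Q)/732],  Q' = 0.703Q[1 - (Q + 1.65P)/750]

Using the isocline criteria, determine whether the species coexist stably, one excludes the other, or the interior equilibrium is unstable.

unstable coexistence (outcome depends on initial conditions)

Compare the nullcline intercepts: K1/α12 = 732/1.63 = 449 < K2 = 750; K2/α21 = 750/1.65 = 455 < K1 = 732.
Since both are reversed, neither can invade when rare; the interior point is a saddle.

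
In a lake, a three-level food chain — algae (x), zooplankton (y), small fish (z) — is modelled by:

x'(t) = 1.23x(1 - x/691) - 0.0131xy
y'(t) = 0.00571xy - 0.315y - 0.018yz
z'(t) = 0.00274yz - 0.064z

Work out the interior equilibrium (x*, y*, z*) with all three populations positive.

From dz/dt = 0: 0.00274y* = 0.064, so y* = 23.4.
From dx/dt = 0: 1.23(1 - x*/691) = 0.0131·23.4, giving x* = 691·(1 - 0.249) = 519.
From dy/dt = 0: 0.00571·519 - 0.315 = 0.018z*, so z* = 2.65/0.018 = 147.

x* ≈ 519, y* ≈ 23.4, z* ≈ 147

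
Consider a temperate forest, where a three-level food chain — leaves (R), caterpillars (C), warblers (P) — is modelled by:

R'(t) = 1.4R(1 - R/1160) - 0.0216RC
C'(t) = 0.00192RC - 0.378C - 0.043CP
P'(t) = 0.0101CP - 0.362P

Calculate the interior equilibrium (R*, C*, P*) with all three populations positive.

R* ≈ 519, C* ≈ 35.8, P* ≈ 14.4

From dP/dt = 0: 0.0101C* = 0.362, so C* = 35.8.
From dR/dt = 0: 1.4(1 - R*/1160) = 0.0216·35.8, giving R* = 1160·(1 - 0.553) = 519.
From dC/dt = 0: 0.00192·519 - 0.378 = 0.043P*, so P* = 0.618/0.043 = 14.4.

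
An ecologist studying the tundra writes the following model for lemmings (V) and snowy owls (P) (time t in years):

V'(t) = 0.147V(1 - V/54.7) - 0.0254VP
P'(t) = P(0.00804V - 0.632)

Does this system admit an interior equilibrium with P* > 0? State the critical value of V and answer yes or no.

The predator equation gives dP/dt > 0 only when V > 0.632/0.00804 = 78.6.
Without the predator, V → K = 54.7. Since 54.7 < 78.6, the predator cannot invade.

Threshold V = 78.6; K < 78.6, so no, the predator goes extinct.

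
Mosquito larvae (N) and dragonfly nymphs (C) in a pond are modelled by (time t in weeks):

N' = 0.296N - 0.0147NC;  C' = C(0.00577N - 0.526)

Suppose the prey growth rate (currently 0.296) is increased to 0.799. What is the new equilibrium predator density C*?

C* ≈ 54.4

At the interior fixed point, setting dN/dt = 0 with N > 0 fixes C* = (prey growth rate)/(NC coefficient) — independent of the other coefficients.
With the change, C* = 0.799/0.0147 = 54.4; it rises from 20.1.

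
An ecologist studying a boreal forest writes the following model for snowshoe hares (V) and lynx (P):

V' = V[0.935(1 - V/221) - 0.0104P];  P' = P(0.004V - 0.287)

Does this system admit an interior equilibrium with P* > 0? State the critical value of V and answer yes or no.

Threshold V = 71.7; K > 71.7, so yes, the predator persists.

The predator equation gives dP/dt > 0 only when V > 0.287/0.004 = 71.7.
Without the predator, V → K = 221. Since 221 > 71.7, the predator can invade and persist.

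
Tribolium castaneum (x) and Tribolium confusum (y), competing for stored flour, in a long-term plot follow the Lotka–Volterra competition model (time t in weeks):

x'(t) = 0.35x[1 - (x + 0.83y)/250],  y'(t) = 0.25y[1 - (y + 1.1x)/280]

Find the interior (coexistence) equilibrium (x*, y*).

Setting both brackets to zero gives the nullclines x + 0.83y = 250 and 1.1x + y = 280.
Substituting y = 280 - 1.1x into the first: x(1 - 0.83·1.1) = 250 - 0.83·280.
So x* = 17.6/0.087 = 202, and then y* = 280 - 1.1·202 = 57.5.

x* ≈ 202, y* ≈ 57.5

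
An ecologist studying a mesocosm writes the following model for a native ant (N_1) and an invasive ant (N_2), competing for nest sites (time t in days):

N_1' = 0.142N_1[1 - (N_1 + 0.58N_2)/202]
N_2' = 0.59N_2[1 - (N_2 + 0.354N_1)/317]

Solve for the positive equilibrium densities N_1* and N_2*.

N_1* ≈ 22.8, N_2* ≈ 309

Setting both brackets to zero gives the nullclines N_1 + 0.58N_2 = 202 and 0.354N_1 + N_2 = 317.
Substituting N_2 = 317 - 0.354N_1 into the first: N_1(1 - 0.58·0.354) = 202 - 0.58·317.
So N_1* = 18.1/0.795 = 22.8, and then N_2* = 317 - 0.354·22.8 = 309.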